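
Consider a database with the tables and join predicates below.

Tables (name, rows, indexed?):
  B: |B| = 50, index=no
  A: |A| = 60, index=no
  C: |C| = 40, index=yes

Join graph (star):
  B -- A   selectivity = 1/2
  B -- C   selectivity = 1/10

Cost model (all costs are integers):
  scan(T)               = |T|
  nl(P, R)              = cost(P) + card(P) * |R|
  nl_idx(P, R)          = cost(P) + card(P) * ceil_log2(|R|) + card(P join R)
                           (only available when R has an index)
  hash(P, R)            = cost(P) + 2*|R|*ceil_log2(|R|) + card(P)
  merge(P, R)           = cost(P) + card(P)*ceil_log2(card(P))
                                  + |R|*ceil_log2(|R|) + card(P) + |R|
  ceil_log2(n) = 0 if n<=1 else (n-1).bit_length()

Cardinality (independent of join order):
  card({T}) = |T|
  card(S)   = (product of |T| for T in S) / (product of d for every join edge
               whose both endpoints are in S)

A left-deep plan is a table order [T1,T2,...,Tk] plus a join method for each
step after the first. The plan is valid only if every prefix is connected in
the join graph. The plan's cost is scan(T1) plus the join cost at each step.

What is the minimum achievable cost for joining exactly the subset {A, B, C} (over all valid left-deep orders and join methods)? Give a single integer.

1470

Selinger DP over subsets of {A,B,C}:
  {B}: scan cost=50, card=50
  {A}: scan cost=60, card=60
  {C}: scan cost=40, card=40
  {AB}: card=1500; try (B,hash)→720, (A,hash)→820, (A,merge)→820, (B,merge)→830, (A,nl)→3050, (B,nl)→3060; best=720 via (B,hash)
  {BC}: card=200; try (C,nl_idx)→550, (C,hash)→580, (B,merge)→670, (C,merge)→680, (B,hash)→680, (B,nl)→2040 …(+1); best=550 via (C,nl_idx)
  {ABC}: card=6000; try (A,hash)→1470, (C,hash)→2700, (A,merge)→2770, (A,nl)→12550, (C,nl_idx)→15720, (C,merge)→19000 …(+1); best=1470 via (A,hash)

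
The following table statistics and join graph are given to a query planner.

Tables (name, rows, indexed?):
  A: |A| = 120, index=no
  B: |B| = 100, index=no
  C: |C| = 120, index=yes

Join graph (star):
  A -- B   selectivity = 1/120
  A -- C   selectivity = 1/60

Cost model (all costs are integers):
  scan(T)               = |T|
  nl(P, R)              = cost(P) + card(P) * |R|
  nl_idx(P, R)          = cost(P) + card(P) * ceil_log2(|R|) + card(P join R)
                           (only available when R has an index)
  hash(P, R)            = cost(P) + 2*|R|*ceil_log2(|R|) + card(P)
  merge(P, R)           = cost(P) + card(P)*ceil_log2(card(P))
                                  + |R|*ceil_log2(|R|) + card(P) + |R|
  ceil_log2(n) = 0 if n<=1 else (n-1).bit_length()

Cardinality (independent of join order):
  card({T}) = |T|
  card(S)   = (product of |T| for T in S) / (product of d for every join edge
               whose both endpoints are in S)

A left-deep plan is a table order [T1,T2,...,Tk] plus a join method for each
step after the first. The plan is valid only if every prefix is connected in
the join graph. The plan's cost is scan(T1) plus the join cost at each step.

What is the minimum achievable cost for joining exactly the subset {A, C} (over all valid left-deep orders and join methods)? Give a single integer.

Selinger DP over subsets of {A,C}:
  {A}: scan cost=120, card=120
  {C}: scan cost=120, card=120
  {AC}: card=240; try (C,nl_idx)→1200, (C,hash)→1920, (A,hash)→1920, (C,merge)→2040, (A,merge)→2040, (C,nl)→14520 …(+1); best=1200 via (C,nl_idx)

1200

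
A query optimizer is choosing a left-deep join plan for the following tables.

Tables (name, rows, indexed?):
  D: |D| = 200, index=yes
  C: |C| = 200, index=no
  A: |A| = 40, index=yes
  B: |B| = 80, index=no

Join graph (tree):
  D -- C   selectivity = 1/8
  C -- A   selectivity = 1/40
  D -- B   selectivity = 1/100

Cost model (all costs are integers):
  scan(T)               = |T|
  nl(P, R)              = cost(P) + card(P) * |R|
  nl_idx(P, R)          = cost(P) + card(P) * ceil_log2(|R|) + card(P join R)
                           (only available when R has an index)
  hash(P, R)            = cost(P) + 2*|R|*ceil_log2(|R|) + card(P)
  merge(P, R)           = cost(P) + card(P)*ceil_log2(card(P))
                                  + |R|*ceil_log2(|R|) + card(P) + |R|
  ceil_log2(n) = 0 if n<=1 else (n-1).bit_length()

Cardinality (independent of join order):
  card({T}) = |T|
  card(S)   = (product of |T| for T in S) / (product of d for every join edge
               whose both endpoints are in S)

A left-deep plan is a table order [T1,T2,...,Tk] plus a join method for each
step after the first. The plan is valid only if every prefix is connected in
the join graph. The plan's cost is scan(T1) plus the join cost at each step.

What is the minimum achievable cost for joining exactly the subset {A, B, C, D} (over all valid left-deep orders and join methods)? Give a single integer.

Selinger DP over subsets of {A,B,C,D}:
  {D}: scan cost=200, card=200
  {C}: scan cost=200, card=200
  {A}: scan cost=40, card=40
  {B}: scan cost=80, card=80
  {CD}: card=5000; try (D,hash)→3600, (C,hash)→3600, (D,merge)→3800, (C,merge)→3800, (D,nl_idx)→6800, (D,nl)→40200 …(+1); best=3600 via (D,hash)
  {BD}: card=160; try (D,nl_idx)→880, (B,hash)→1520, (D,merge)→2520, (B,merge)→2640, (D,hash)→3360, (D,nl)→16080 …(+1); best=880 via (D,nl_idx)
  {AC}: card=200; try (A,hash)→880, (A,nl_idx)→1600, (C,merge)→2120, (A,merge)→2280, (C,hash)→3280, (C,nl)→8040 …(+1); best=880 via (A,hash)
  {ACD}: card=5000; try (D,hash)→4280, (D,merge)→4480, (D,nl_idx)→7480, (A,hash)→9080, (A,nl_idx)→38600, (D,nl)→40880 …(+2); best=4280 via (D,hash)
  {BCD}: card=4000; try (C,merge)→4120, (C,hash)→4240, (B,hash)→9720, (C,nl)→32880, (B,merge)→74240, (B,nl)→403600; best=4120 via (C,merge)
  {ABCD}: card=4000; try (A,hash)→8600, (B,hash)→10400, (A,nl_idx)→32120, (A,merge)→56400, (B,merge)→74920, (A,nl)→164120 …(+1); best=8600 via (A,hash)

8600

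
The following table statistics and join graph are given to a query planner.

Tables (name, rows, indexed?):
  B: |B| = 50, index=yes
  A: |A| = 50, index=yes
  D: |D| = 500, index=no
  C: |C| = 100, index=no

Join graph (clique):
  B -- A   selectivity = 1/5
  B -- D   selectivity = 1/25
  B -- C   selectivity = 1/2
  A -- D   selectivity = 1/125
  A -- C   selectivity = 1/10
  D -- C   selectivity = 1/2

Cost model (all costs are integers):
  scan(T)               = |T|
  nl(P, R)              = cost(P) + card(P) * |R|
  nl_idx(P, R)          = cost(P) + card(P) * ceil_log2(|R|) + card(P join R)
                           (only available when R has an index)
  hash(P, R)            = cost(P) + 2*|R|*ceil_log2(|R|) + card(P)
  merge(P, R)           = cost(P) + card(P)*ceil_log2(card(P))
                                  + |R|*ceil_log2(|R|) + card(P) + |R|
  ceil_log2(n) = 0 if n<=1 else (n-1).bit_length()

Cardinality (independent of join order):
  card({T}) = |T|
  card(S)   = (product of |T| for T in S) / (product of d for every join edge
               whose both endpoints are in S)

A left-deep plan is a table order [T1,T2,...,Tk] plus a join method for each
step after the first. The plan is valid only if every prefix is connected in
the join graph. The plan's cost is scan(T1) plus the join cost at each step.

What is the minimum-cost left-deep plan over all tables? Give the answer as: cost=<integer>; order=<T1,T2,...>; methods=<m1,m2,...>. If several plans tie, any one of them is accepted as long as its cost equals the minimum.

cost=3840; order=D,A,B,C; methods=hash,hash,merge

Selinger DP (subsets sized 1..n):
  {B}: scan cost=50, card=50
  {A}: scan cost=50, card=50
  {D}: scan cost=500, card=500
  {C}: scan cost=100, card=100
  {AB}: card=500; try (B,hash)→700, (A,hash)→700, (B,merge)→750, (A,merge)→750, (B,nl_idx)→850, (A,nl_idx)→850 …(+2); best=700 via (B,hash)
  {BD}: card=1000; try (B,hash)→1600, (B,nl_idx)→4500, (D,merge)→5400, (B,merge)→5850, (D,hash)→9100, (D,nl)→25050 …(+1); best=1600 via (B,hash)
  {BC}: card=2500; try (B,hash)→800, (C,merge)→1200, (B,merge)→1250, (C,hash)→1500, (B,nl_idx)→3200, (C,nl)→5050 …(+1); best=800 via (B,hash)
  {AD}: card=200; try (A,hash)→1600, (A,nl_idx)→3700, (D,merge)→5400, (A,merge)→5850, (D,hash)→9100, (D,nl)→25050 …(+1); best=1600 via (A,hash)
  {AC}: card=500; try (A,hash)→800, (C,merge)→1200, (A,nl_idx)→1200, (A,merge)→1250, (C,hash)→1500, (C,nl)→5050 …(+1); best=800 via (A,hash)
  {CD}: card=25000; try (C,hash)→2400, (D,merge)→5900, (C,merge)→6300, (D,hash)→9200, (D,nl)→50100, (C,nl)→50500; best=2400 via (C,hash)
  {ABD}: card=80; try (B,hash)→2400, (B,nl_idx)→2880, (A,hash)→3200, (B,merge)→3750, (A,nl_idx)→7680, (D,hash)→10200 …(+5); best=2400 via (B,hash)
  {ABC}: card=2500; try (B,hash)→1900, (C,hash)→2600, (A,hash)→3900, (B,merge)→6150, (B,nl_idx)→6300, (C,merge)→6500 …(+5); best=1900 via (B,hash)
  {BCD}: card=25000; try (C,hash)→4000, (D,hash)→12300, (C,merge)→13400, (B,hash)→28000, (D,merge)→38300, (C,nl)→101600 …(+4); best=4000 via (C,hash)
  {ACD}: card=1000; try (C,hash)→3200, (C,merge)→4200, (D,hash)→10300, (D,merge)→10800, (C,nl)→21600, (A,hash)→28000 …(+4); best=3200 via (C,hash)
  {ABCD}: card=200; try (C,merge)→3840, (C,hash)→3880, (B,hash)→4800, (B,nl_idx)→9400, (C,nl)→10400, (D,hash)→13400 …(+8); best=3840 via (C,merge)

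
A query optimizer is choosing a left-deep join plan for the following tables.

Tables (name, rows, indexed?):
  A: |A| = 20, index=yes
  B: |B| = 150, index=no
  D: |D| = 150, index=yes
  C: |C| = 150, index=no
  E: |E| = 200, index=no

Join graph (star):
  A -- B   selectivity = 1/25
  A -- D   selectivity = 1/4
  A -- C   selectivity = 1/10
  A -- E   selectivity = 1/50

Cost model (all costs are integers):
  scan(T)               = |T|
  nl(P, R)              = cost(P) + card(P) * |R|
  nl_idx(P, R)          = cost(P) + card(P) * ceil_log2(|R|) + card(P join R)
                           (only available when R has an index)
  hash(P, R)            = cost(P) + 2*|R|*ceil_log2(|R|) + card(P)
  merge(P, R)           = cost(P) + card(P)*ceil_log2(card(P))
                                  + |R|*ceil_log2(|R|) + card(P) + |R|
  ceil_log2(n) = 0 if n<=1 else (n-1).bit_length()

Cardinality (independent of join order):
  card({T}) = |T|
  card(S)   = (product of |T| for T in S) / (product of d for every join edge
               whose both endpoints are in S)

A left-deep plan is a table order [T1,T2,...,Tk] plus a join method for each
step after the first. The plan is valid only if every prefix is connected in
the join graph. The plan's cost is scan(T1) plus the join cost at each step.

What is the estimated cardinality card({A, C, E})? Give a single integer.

Tables in S: A(20), C(150), E(200)
Edges inside S: A-C(d=10), A-E(d=50)
numerator = 20 * 150 * 200 = 600000
denominator = 10 * 50 = 500
card(S) = 600000 / 500 = 1200

1200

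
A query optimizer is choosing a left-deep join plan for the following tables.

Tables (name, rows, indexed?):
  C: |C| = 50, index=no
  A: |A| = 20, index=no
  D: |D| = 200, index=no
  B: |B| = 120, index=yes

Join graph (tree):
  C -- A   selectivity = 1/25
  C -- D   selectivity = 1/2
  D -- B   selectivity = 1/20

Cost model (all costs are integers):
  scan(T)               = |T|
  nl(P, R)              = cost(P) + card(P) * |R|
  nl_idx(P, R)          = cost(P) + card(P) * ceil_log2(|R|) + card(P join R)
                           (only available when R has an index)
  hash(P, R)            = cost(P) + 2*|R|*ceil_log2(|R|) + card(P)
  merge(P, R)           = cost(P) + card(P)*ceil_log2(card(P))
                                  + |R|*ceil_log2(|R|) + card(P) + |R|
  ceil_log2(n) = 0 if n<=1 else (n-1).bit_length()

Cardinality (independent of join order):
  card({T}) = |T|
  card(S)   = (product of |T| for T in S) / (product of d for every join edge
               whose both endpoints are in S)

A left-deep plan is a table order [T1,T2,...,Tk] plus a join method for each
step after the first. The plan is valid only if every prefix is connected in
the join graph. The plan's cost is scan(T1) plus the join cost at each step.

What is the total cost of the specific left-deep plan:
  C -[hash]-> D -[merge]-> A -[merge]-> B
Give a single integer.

126380

step 1: scan C: cost=50, card=50
step 2: join D via hash
    card(P join D) = 50*200/(2) = 5000
    cost = 50 + 2*200*8 + 50 = 3300
step 3: join A via merge
    card(P join A) = 5000*20/(25) = 4000
    cost = 3300 + 5000*13 + 20*5 + 5000 + 20 = 73420
step 4: join B via merge
    card(P join B) = 4000*120/(20) = 24000
    cost = 73420 + 4000*12 + 120*7 + 4000 + 120 = 126380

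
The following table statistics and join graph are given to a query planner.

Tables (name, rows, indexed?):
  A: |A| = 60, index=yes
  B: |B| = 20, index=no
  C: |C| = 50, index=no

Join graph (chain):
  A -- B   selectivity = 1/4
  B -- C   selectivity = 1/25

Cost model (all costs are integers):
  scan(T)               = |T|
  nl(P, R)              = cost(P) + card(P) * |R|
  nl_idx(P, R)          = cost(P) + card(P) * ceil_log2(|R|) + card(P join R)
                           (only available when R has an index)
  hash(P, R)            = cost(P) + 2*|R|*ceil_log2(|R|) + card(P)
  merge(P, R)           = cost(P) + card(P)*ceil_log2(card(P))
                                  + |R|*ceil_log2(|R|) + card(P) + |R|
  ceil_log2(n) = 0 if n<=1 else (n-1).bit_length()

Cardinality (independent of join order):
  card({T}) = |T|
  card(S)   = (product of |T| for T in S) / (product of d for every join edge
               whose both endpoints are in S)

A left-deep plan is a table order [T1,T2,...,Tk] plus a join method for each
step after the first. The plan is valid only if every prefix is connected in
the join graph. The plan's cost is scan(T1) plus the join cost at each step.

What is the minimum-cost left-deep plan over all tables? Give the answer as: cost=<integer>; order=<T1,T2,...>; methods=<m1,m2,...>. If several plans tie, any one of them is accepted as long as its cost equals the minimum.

Selinger DP (subsets sized 1..n):
  {A}: scan cost=60, card=60
  {B}: scan cost=20, card=20
  {C}: scan cost=50, card=50
  {AB}: card=300; try (B,hash)→320, (A,nl_idx)→440, (A,merge)→560, (B,merge)→600, (A,hash)→760, (A,nl)→1220 …(+1); best=320 via (B,hash)
  {BC}: card=40; try (B,hash)→300, (C,merge)→490, (B,merge)→520, (C,hash)→640, (C,nl)→1020, (B,nl)→1050; best=300 via (B,hash)
  {ABC}: card=600; try (A,merge)→1000, (A,hash)→1060, (A,nl_idx)→1140, (C,hash)→1220, (A,nl)→2700, (C,merge)→3670 …(+1); best=1000 via (A,merge)

cost=1000; order=C,B,A; methods=hash,merge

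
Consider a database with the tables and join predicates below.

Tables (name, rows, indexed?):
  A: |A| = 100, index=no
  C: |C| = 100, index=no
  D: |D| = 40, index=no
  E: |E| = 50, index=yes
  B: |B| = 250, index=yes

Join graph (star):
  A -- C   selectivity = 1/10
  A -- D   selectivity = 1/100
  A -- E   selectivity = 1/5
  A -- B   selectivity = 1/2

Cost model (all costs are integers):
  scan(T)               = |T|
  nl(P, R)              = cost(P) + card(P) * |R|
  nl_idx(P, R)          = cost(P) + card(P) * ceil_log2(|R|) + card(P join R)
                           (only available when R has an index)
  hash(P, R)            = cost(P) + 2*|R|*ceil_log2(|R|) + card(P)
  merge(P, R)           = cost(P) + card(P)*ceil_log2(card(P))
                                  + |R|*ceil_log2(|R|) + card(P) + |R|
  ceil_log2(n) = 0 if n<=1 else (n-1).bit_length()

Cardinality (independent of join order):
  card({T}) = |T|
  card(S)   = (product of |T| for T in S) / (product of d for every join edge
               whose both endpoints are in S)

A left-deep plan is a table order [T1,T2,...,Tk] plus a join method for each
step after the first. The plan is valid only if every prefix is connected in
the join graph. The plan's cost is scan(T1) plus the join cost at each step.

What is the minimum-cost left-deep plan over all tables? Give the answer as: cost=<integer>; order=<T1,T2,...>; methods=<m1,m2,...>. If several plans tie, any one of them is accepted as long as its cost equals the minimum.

cost=10760; order=A,D,C,E,B; methods=hash,merge,hash,hash

Selinger DP (subsets sized 1..n):
  {A}: scan cost=100, card=100
  {C}: scan cost=100, card=100
  {D}: scan cost=40, card=40
  {E}: scan cost=50, card=50
  {B}: scan cost=250, card=250
  {AC}: card=1000; try (C,hash)→1600, (A,hash)→1600, (C,merge)→1700, (A,merge)→1700, (C,nl)→10100, (A,nl)→10100; best=1600 via (C,hash)
  {AD}: card=40; try (D,hash)→680, (A,merge)→1120, (D,merge)→1180, (A,hash)→1480, (A,nl)→4040, (D,nl)→4100; best=680 via (D,hash)
  {AE}: card=1000; try (E,hash)→800, (A,merge)→1200, (E,merge)→1250, (A,hash)→1500, (E,nl_idx)→1700, (A,nl)→5050 …(+1); best=800 via (E,hash)
  {AB}: card=12500; try (A,hash)→1900, (B,merge)→3150, (A,merge)→3300, (B,hash)→4200, (B,nl_idx)→13400, (B,nl)→25100 …(+1); best=1900 via (A,hash)
  {ACD}: card=400; try (C,merge)→1760, (C,hash)→2120, (D,hash)→3080, (C,nl)→4680, (D,merge)→12880, (D,nl)→41600; best=1760 via (C,merge)
  {ACE}: card=10000; try (E,hash)→3200, (C,hash)→3200, (C,merge)→12600, (E,merge)→12950, (E,nl_idx)→17600, (E,nl)→51600 …(+1); best=3200 via (E,hash)
  {ABC}: card=125000; try (B,hash)→6600, (B,merge)→14850, (C,hash)→15800, (B,nl_idx)→134600, (C,merge)→190200, (B,nl)→251600 …(+1); best=6600 via (B,hash)
  {ADE}: card=400; try (E,merge)→1310, (E,hash)→1320, (E,nl_idx)→1320, (D,hash)→2280, (E,nl)→2680, (D,merge)→12080 …(+1); best=1310 via (E,merge)
  {ABD}: card=5000; try (B,merge)→3210, (B,hash)→4720, (B,nl_idx)→6000, (B,nl)→10680, (D,hash)→14880, (D,merge)→189680 …(+1); best=3210 via (B,merge)
  {ABE}: card=125000; try (B,hash)→5800, (B,merge)→14050, (E,hash)→15000, (B,nl_idx)→133800, (E,merge)→189750, (E,nl_idx)→201900 …(+2); best=5800 via (B,hash)
  {ACDE}: card=4000; try (E,hash)→2760, (C,hash)→3110, (E,merge)→6110, (C,merge)→6110, (E,nl_idx)→8160, (D,hash)→13680 …(+4); best=2760 via (E,hash)
  {ABCD}: card=50000; try (B,hash)→6160, (B,merge)→8010, (C,hash)→9610, (B,nl_idx)→54960, (C,merge)→74010, (B,nl)→101760 …(+4); best=6160 via (B,hash)
  {ABCE}: card=1250000; try (B,hash)→17200, (E,hash)→132200, (C,hash)→132200, (B,merge)→155450, (B,nl_idx)→1333200, (E,nl_idx)→2006600 …(+5); best=17200 via (B,hash)
  {ABDE}: card=50000; try (B,hash)→5710, (B,merge)→7560, (E,hash)→8810, (B,nl_idx)→54510, (E,merge)→73560, (E,nl_idx)→83210 …(+5); best=5710 via (B,hash)
  {ABCDE}: card=500000; try (B,hash)→10760, (E,hash)→56760, (B,merge)→57010, (C,hash)→57110, (B,nl_idx)→534760, (E,nl_idx)→806160 …(+8); best=10760 via (B,hash)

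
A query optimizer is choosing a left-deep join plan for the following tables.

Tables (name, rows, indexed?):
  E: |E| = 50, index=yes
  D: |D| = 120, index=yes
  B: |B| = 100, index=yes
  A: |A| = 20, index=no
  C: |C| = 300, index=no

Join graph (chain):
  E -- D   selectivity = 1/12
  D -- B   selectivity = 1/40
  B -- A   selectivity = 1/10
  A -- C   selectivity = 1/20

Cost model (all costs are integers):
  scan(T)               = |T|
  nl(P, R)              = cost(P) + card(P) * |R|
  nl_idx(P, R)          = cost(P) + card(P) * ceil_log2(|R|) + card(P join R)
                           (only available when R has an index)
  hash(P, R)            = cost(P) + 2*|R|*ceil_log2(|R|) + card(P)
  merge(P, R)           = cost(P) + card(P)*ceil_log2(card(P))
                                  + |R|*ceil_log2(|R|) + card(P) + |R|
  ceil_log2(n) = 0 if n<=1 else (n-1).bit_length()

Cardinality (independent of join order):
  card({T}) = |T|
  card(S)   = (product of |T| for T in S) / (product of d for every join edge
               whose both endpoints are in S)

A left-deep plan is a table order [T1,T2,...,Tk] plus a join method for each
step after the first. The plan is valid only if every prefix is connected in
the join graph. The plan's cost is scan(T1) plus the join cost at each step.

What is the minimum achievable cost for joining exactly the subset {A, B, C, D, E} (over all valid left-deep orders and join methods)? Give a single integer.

10700

Selinger DP over subsets of {A,B,C,D,E}:
  {E}: scan cost=50, card=50
  {D}: scan cost=120, card=120
  {B}: scan cost=100, card=100
  {A}: scan cost=20, card=20
  {C}: scan cost=300, card=300
  {DE}: card=500; try (E,hash)→840, (D,nl_idx)→900, (E,nl_idx)→1340, (D,merge)→1360, (E,merge)→1430, (D,hash)→1780 …(+2); best=840 via (E,hash)
  {BD}: card=300; try (D,nl_idx)→1100, (B,nl_idx)→1260, (B,hash)→1640, (D,merge)→1860, (D,hash)→1880, (B,merge)→1880 …(+2); best=1100 via (D,nl_idx)
  {AB}: card=200; try (B,nl_idx)→360, (A,hash)→400, (B,merge)→940, (A,merge)→1020, (B,hash)→1440, (B,nl)→2020 …(+1); best=360 via (B,nl_idx)
  {AC}: card=300; try (A,hash)→800, (C,merge)→3140, (A,merge)→3420, (C,hash)→5440, (C,nl)→6020, (A,nl)→6300; best=800 via (A,hash)
  {BDE}: card=1250; try (E,hash)→2000, (B,hash)→2740, (E,nl_idx)→4150, (E,merge)→4450, (B,nl_idx)→5590, (B,merge)→6640 …(+2); best=2000 via (E,hash)
  {ABD}: card=600; try (A,hash)→1600, (D,hash)→2240, (D,nl_idx)→2360, (D,merge)→3120, (A,merge)→4220, (A,nl)→7100 …(+1); best=1600 via (A,hash)
  {ABC}: card=3000; try (B,hash)→2500, (B,merge)→4600, (C,merge)→5160, (B,nl_idx)→5900, (C,hash)→5960, (B,nl)→30800 …(+1); best=2500 via (B,hash)
  {ABDE}: card=2500; try (E,hash)→2800, (A,hash)→3450, (E,nl_idx)→7700, (E,merge)→8550, (A,merge)→17120, (A,nl)→27000 …(+1); best=2800 via (E,hash)
  {ABCD}: card=9000; try (D,hash)→7180, (C,hash)→7600, (C,merge)→11200, (D,nl_idx)→32500, (D,merge)→42460, (C,nl)→181600 …(+1); best=7180 via (D,hash)
  {ABCDE}: card=37500; try (C,hash)→10700, (E,hash)→16780, (C,merge)→38300, (E,nl_idx)→98680, (E,merge)→142530, (E,nl)→457180 …(+1); best=10700 via (C,hash)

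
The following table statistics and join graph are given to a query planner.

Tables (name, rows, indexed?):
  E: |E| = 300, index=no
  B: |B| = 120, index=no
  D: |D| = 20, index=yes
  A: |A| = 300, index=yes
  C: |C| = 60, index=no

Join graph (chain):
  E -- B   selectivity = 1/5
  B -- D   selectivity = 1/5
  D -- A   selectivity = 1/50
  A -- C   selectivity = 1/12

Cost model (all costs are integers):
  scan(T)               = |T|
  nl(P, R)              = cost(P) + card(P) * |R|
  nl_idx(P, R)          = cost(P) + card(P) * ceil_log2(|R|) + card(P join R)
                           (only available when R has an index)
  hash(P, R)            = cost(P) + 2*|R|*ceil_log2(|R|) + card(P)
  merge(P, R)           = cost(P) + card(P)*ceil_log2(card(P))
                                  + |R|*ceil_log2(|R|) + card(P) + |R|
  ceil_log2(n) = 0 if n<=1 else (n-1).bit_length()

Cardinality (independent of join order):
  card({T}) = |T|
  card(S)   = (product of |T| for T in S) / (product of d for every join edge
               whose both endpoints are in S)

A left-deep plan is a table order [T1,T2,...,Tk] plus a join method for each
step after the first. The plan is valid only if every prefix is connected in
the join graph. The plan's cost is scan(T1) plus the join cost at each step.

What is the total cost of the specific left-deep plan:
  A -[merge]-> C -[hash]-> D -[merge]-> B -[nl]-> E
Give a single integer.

4332980

step 1: scan A: cost=300, card=300
step 2: join C via merge
    card(P join C) = 300*60/(12) = 1500
    cost = 300 + 300*9 + 60*6 + 300 + 60 = 3720
step 3: join D via hash
    card(P join D) = 1500*20/(50) = 600
    cost = 3720 + 2*20*5 + 1500 = 5420
step 4: join B via merge
    card(P join B) = 600*120/(5) = 14400
    cost = 5420 + 600*10 + 120*7 + 600 + 120 = 12980
step 5: join E via nl
    card(P join E) = 14400*300/(5) = 864000
    cost = 12980 + 14400*300 = 4332980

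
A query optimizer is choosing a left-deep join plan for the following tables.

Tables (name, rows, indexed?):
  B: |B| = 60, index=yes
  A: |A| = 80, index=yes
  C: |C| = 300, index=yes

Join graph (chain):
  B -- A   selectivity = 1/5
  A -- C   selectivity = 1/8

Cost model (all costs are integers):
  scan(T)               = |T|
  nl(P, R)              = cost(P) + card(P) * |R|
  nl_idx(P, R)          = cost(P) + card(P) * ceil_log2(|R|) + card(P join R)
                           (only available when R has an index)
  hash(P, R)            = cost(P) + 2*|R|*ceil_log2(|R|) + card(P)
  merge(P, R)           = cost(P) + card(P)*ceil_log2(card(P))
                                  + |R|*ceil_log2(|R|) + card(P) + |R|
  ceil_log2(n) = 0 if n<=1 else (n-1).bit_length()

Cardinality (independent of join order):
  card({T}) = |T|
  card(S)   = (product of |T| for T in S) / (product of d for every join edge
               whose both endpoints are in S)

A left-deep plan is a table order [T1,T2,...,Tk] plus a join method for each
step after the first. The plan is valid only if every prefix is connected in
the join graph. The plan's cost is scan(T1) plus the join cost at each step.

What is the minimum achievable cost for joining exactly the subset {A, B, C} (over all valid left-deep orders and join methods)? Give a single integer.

5440

Selinger DP over subsets of {A,B,C}:
  {B}: scan cost=60, card=60
  {A}: scan cost=80, card=80
  {C}: scan cost=300, card=300
  {AB}: card=960; try (B,hash)→880, (A,merge)→1120, (B,merge)→1140, (A,hash)→1240, (A,nl_idx)→1440, (B,nl_idx)→1520 …(+2); best=880 via (B,hash)
  {AC}: card=3000; try (A,hash)→1720, (C,merge)→3720, (C,nl_idx)→3800, (A,merge)→3940, (A,nl_idx)→5400, (C,hash)→5560 …(+2); best=1720 via (A,hash)
  {ABC}: card=36000; try (B,hash)→5440, (C,hash)→7240, (C,merge)→14440, (B,merge)→41140, (C,nl_idx)→45520, (B,nl_idx)→55720 …(+2); best=5440 via (B,hash)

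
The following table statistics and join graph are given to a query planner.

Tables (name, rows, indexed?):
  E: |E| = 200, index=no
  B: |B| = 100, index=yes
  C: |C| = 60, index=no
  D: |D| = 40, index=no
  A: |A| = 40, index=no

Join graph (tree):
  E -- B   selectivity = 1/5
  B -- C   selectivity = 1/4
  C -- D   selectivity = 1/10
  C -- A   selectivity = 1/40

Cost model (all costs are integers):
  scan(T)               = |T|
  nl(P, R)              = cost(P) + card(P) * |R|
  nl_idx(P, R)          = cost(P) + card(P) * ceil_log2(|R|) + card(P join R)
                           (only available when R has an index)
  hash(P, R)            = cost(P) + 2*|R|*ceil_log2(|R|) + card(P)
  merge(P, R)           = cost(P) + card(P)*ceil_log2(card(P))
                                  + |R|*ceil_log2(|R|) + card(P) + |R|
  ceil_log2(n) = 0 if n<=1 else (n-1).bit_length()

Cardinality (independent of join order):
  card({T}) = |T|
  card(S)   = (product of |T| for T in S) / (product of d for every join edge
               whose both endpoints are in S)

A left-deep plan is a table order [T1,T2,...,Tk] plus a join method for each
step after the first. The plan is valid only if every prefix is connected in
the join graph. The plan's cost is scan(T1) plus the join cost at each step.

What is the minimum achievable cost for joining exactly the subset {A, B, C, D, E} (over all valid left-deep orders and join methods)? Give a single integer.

11980

Selinger DP over subsets of {A,B,C,D,E}:
  {E}: scan cost=200, card=200
  {B}: scan cost=100, card=100
  {C}: scan cost=60, card=60
  {D}: scan cost=40, card=40
  {A}: scan cost=40, card=40
  {BE}: card=4000; try (B,hash)→1800, (E,merge)→2700, (B,merge)→2800, (E,hash)→3400, (B,nl_idx)→5600, (E,nl)→20100 …(+1); best=1800 via (B,hash)
  {BC}: card=1500; try (C,hash)→920, (B,merge)→1280, (C,merge)→1320, (B,hash)→1520, (B,nl_idx)→1980, (B,nl)→6060 …(+1); best=920 via (C,hash)
  {CD}: card=240; try (D,hash)→600, (C,merge)→740, (D,merge)→760, (C,hash)→800, (C,nl)→2440, (D,nl)→2460; best=600 via (D,hash)
  {AC}: card=60; try (A,hash)→600, (C,merge)→740, (A,merge)→760, (C,hash)→800, (C,nl)→2440, (A,nl)→2460; best=600 via (A,hash)
  {BCE}: card=60000; try (E,hash)→5620, (C,hash)→6520, (E,merge)→20720, (C,merge)→54220, (C,nl)→241800, (E,nl)→300920; best=5620 via (E,hash)
  {BCD}: card=6000; try (B,hash)→2240, (D,hash)→2900, (B,merge)→3560, (B,nl_idx)→8280, (D,merge)→19200, (B,nl)→24600 …(+1); best=2240 via (B,hash)
  {ABC}: card=1500; try (B,merge)→1820, (B,hash)→2060, (B,nl_idx)→2520, (A,hash)→2900, (B,nl)→6600, (A,merge)→19200 …(+1); best=1820 via (B,merge)
  {ACD}: card=240; try (D,hash)→1140, (D,merge)→1300, (A,hash)→1320, (D,nl)→3000, (A,merge)→3040, (A,nl)→10200; best=1140 via (D,hash)
  {BCDE}: card=240000; try (E,hash)→11440, (D,hash)→66100, (E,merge)→88040, (D,merge)→1025900, (E,nl)→1202240, (D,nl)→2405620; best=11440 via (E,hash)
  {ABCE}: card=60000; try (E,hash)→6520, (E,merge)→21620, (A,hash)→66100, (E,nl)→301820, (A,merge)→1025900, (A,nl)→2405620; best=6520 via (E,hash)
  {ABCD}: card=6000; try (B,hash)→2780, (D,hash)→3800, (B,merge)→4100, (A,hash)→8720, (B,nl_idx)→8820, (D,merge)→20100 …(+4); best=2780 via (B,hash)
  {ABCDE}: card=240000; try (E,hash)→11980, (D,hash)→67000, (E,merge)→88580, (A,hash)→251920, (D,merge)→1026800, (E,nl)→1202780 …(+3); best=11980 via (E,hash)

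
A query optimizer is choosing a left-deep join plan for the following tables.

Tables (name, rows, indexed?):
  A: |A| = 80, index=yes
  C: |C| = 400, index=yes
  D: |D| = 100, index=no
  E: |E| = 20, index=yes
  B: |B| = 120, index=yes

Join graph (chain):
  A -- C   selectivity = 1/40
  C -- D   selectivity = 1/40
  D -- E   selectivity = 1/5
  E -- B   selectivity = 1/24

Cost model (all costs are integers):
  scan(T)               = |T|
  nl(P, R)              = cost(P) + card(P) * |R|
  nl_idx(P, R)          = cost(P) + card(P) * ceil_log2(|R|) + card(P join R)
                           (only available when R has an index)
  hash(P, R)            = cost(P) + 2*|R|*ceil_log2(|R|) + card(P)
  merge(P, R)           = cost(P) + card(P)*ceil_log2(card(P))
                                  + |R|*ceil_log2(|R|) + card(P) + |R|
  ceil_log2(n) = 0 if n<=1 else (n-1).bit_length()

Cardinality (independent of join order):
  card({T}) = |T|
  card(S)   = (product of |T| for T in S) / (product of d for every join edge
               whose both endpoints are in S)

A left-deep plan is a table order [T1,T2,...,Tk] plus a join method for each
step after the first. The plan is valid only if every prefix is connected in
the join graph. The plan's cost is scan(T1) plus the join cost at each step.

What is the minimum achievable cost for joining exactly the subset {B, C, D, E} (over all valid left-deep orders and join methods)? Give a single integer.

8880

Selinger DP over subsets of {B,C,D,E}:
  {C}: scan cost=400, card=400
  {D}: scan cost=100, card=100
  {E}: scan cost=20, card=20
  {B}: scan cost=120, card=120
  {CD}: card=1000; try (C,nl_idx)→2000, (D,hash)→2200, (C,merge)→4900, (D,merge)→5200, (C,hash)→7400, (C,nl)→40100 …(+1); best=2000 via (C,nl_idx)
  {DE}: card=400; try (E,hash)→400, (D,merge)→940, (E,nl_idx)→1000, (E,merge)→1020, (D,hash)→1440, (D,nl)→2020 …(+1); best=400 via (E,hash)
  {BE}: card=100; try (B,nl_idx)→260, (E,hash)→440, (E,nl_idx)→820, (B,merge)→1100, (E,merge)→1200, (B,hash)→1720 …(+2); best=260 via (B,nl_idx)
  {CDE}: card=4000; try (E,hash)→3200, (C,hash)→8000, (C,nl_idx)→8000, (C,merge)→8400, (E,nl_idx)→11000, (E,merge)→13120 …(+2); best=3200 via (E,hash)
  {BDE}: card=2000; try (D,hash)→1760, (D,merge)→1860, (B,hash)→2480, (B,nl_idx)→5200, (B,merge)→5360, (D,nl)→10260 …(+1); best=1760 via (D,hash)
  {BCDE}: card=20000; try (B,hash)→8880, (C,hash)→10960, (C,merge)→29760, (C,nl_idx)→39760, (B,nl_idx)→51200, (B,merge)→56160 …(+2); best=8880 via (B,hash)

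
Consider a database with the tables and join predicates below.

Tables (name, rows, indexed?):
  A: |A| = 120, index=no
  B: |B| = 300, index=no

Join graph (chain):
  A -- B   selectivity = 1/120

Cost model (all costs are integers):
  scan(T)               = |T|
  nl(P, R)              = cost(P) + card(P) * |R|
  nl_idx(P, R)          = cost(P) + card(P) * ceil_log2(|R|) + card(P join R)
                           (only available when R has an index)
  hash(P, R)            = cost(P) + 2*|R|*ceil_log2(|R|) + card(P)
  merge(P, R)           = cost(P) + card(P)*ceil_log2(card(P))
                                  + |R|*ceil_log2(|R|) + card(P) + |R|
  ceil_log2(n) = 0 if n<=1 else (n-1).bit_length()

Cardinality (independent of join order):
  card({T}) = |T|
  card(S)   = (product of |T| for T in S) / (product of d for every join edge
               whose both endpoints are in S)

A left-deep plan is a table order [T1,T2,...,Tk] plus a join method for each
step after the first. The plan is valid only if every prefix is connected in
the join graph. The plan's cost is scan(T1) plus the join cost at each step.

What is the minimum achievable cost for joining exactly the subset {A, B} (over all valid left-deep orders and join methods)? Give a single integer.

Selinger DP over subsets of {A,B}:
  {A}: scan cost=120, card=120
  {B}: scan cost=300, card=300
  {AB}: card=300; try (A,hash)→2280, (B,merge)→4080, (A,merge)→4260, (B,hash)→5640, (B,nl)→36120, (A,nl)→36300; best=2280 via (A,hash)

2280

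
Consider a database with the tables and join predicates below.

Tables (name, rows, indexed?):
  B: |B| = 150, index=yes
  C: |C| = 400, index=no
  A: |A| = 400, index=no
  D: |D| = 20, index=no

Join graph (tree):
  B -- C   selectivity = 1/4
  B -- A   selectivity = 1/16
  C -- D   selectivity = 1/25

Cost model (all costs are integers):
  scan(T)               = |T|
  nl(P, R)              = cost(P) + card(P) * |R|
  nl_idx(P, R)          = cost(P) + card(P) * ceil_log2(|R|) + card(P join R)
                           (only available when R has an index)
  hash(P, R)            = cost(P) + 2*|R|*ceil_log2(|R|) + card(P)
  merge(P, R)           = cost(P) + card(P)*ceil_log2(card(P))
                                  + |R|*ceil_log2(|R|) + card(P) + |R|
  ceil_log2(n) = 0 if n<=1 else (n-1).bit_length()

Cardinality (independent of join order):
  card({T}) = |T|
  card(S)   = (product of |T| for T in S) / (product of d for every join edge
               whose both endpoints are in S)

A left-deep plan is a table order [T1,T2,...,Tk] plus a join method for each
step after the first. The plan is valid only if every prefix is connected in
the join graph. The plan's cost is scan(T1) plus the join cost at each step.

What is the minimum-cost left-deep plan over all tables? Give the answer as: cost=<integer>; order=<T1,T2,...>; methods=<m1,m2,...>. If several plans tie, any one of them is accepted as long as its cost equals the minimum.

cost=22920; order=C,D,B,A; methods=hash,hash,hash

Selinger DP (subsets sized 1..n):
  {B}: scan cost=150, card=150
  {C}: scan cost=400, card=400
  {A}: scan cost=400, card=400
  {D}: scan cost=20, card=20
  {BC}: card=15000; try (B,hash)→3200, (C,merge)→5500, (B,merge)→5750, (C,hash)→7500, (B,nl_idx)→18600, (C,nl)→60150 …(+1); best=3200 via (B,hash)
  {AB}: card=3750; try (B,hash)→3200, (A,merge)→5500, (B,merge)→5750, (B,nl_idx)→7350, (A,hash)→7500, (A,nl)→60150 …(+1); best=3200 via (B,hash)
  {CD}: card=320; try (D,hash)→1000, (C,merge)→4140, (D,merge)→4520, (C,hash)→7240, (C,nl)→8020, (D,nl)→8400; best=1000 via (D,hash)
  {ABC}: card=375000; try (C,hash)→14150, (A,hash)→25400, (C,merge)→55950, (A,merge)→232200, (C,nl)→1503200, (A,nl)→6003200; best=14150 via (C,hash)
  {BCD}: card=12000; try (B,hash)→3720, (B,merge)→5550, (B,nl_idx)→15560, (D,hash)→18400, (B,nl)→49000, (D,merge)→228320 …(+1); best=3720 via (B,hash)
  {ABCD}: card=300000; try (A,hash)→22920, (A,merge)→187720, (D,hash)→389350, (A,nl)→4803720, (D,nl)→7514150, (D,merge)→7514270; best=22920 via (A,hash)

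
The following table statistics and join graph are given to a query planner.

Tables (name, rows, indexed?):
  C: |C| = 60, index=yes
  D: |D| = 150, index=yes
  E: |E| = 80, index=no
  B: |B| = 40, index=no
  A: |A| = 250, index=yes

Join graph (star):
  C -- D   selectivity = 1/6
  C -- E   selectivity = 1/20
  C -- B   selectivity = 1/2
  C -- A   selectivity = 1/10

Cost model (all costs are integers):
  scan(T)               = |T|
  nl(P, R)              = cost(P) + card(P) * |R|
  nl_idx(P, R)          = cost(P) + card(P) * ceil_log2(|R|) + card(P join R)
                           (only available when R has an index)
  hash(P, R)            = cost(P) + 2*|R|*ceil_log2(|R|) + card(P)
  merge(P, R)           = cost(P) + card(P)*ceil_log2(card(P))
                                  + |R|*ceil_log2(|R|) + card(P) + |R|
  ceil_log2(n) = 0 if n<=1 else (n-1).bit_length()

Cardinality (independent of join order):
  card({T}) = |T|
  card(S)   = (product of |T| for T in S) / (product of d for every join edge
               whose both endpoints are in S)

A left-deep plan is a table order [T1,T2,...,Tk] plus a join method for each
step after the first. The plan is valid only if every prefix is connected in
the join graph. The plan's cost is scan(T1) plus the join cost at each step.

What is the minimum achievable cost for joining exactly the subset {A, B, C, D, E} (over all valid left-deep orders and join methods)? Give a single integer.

132720

Selinger DP over subsets of {A,B,C,D,E}:
  {C}: scan cost=60, card=60
  {D}: scan cost=150, card=150
  {E}: scan cost=80, card=80
  {B}: scan cost=40, card=40
  {A}: scan cost=250, card=250
  {CD}: card=1500; try (C,hash)→1020, (D,merge)→1830, (C,merge)→1920, (D,nl_idx)→2040, (D,hash)→2520, (C,nl_idx)→2550 …(+2); best=1020 via (C,hash)
  {CE}: card=240; try (C,nl_idx)→800, (C,hash)→880, (E,merge)→1120, (C,merge)→1140, (E,hash)→1240, (E,nl)→4860 …(+1); best=800 via (C,nl_idx)
  {BC}: card=1200; try (B,hash)→600, (C,merge)→740, (B,merge)→760, (C,hash)→800, (C,nl_idx)→1480, (C,nl)→2440 …(+1); best=600 via (B,hash)
  {AC}: card=1500; try (C,hash)→1220, (A,nl_idx)→2040, (A,merge)→2730, (C,merge)→2920, (C,nl_idx)→3250, (A,hash)→4120 …(+2); best=1220 via (C,hash)
  {CDE}: card=6000; try (D,hash)→3440, (E,hash)→3640, (D,merge)→4310, (D,nl_idx)→8720, (E,merge)→19660, (D,nl)→36800 …(+1); best=3440 via (D,hash)
  {BCD}: card=30000; try (B,hash)→3000, (D,hash)→4200, (D,merge)→16350, (B,merge)→19300, (D,nl_idx)→40200, (B,nl)→61020 …(+1); best=3000 via (B,hash)
  {ACD}: card=37500; try (D,hash)→5120, (A,hash)→6520, (D,merge)→20570, (A,merge)→21270, (A,nl_idx)→50520, (D,nl_idx)→50720 …(+2); best=5120 via (D,hash)
  {BCE}: card=4800; try (B,hash)→1520, (E,hash)→2920, (B,merge)→3240, (B,nl)→10400, (E,merge)→15640, (E,nl)→96600; best=1520 via (B,hash)
  {ACE}: card=6000; try (E,hash)→3840, (A,hash)→5040, (A,merge)→5210, (A,nl_idx)→8720, (E,merge)→19860, (A,nl)→60800 …(+1); best=3840 via (E,hash)
  {ABC}: card=30000; try (B,hash)→3200, (A,hash)→5800, (A,merge)→17250, (B,merge)→19500, (A,nl_idx)→40200, (B,nl)→61220 …(+1); best=3200 via (B,hash)
  {BCDE}: card=120000; try (D,hash)→8720, (B,hash)→9920, (E,hash)→34120, (D,merge)→70070, (B,merge)→87720, (D,nl_idx)→159920 …(+4); best=8720 via (D,hash)
  {ACDE}: card=150000; try (D,hash)→12240, (A,hash)→13440, (E,hash)→43740, (D,merge)→89190, (A,merge)→89690, (A,nl_idx)→201440 …(+5); best=12240 via (D,hash)
  {ABCD}: card=750000; try (D,hash)→35600, (A,hash)→37000, (B,hash)→43100, (D,merge)→484550, (A,merge)→485250, (B,merge)→642900 …(+5); best=35600 via (D,hash)
  {ABCE}: card=120000; try (B,hash)→10320, (A,hash)→10320, (E,hash)→34320, (A,merge)→70970, (B,merge)→88120, (A,nl_idx)→159920 …(+4); best=10320 via (B,hash)
  {ABCDE}: card=3000000; try (D,hash)→132720, (A,hash)→132720, (B,hash)→162720, (E,hash)→786720, (A,merge)→2170970, (D,merge)→2171670 …(+8); best=132720 via (D,hash)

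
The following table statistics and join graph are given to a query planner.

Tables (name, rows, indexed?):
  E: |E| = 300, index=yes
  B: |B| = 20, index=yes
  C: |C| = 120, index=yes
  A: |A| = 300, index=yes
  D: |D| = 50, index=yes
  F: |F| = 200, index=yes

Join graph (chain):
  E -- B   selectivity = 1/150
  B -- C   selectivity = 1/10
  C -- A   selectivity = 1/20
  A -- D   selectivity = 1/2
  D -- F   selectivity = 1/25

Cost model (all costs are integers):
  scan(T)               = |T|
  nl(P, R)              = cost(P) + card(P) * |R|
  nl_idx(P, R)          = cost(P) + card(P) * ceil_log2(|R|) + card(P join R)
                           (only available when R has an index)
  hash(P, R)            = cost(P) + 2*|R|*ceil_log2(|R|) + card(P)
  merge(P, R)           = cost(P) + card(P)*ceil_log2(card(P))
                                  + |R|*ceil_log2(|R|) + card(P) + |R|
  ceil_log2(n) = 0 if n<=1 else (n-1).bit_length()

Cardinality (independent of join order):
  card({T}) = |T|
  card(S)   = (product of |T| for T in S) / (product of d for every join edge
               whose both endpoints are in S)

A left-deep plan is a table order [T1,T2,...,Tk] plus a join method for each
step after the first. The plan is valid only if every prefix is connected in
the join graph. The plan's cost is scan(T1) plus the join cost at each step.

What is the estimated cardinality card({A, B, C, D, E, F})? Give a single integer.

Tables in S: A(300), B(20), C(120), D(50), E(300), F(200)
Edges inside S: E-B(d=150), B-C(d=10), C-A(d=20), A-D(d=2), D-F(d=25)
numerator = 300 * 20 * 120 * 50 * 300 * 200 = 2160000000000
denominator = 150 * 10 * 20 * 2 * 25 = 1500000
card(S) = 2160000000000 / 1500000 = 1440000

1440000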